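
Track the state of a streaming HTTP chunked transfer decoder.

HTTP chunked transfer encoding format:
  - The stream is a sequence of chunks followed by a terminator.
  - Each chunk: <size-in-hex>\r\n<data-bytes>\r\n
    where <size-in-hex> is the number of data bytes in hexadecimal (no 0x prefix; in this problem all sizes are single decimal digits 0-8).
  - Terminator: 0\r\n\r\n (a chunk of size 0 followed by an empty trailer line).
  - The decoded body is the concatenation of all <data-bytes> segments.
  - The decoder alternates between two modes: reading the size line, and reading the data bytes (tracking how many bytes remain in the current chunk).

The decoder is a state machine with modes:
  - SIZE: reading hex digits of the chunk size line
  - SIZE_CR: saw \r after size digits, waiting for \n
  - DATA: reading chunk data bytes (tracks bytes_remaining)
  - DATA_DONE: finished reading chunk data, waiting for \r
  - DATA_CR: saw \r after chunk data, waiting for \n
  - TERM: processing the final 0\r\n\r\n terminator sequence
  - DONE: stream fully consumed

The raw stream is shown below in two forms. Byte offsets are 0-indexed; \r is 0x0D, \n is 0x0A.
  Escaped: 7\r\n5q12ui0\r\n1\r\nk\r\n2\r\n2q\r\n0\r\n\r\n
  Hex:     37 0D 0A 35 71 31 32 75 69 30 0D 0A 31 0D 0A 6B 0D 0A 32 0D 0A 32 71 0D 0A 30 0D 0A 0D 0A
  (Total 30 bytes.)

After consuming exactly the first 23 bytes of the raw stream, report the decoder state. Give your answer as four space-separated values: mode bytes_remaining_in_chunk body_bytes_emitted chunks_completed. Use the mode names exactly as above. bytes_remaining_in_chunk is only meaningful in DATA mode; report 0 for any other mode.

Byte 0 = '7': mode=SIZE remaining=0 emitted=0 chunks_done=0
Byte 1 = 0x0D: mode=SIZE_CR remaining=0 emitted=0 chunks_done=0
Byte 2 = 0x0A: mode=DATA remaining=7 emitted=0 chunks_done=0
Byte 3 = '5': mode=DATA remaining=6 emitted=1 chunks_done=0
Byte 4 = 'q': mode=DATA remaining=5 emitted=2 chunks_done=0
Byte 5 = '1': mode=DATA remaining=4 emitted=3 chunks_done=0
Byte 6 = '2': mode=DATA remaining=3 emitted=4 chunks_done=0
Byte 7 = 'u': mode=DATA remaining=2 emitted=5 chunks_done=0
Byte 8 = 'i': mode=DATA remaining=1 emitted=6 chunks_done=0
Byte 9 = '0': mode=DATA_DONE remaining=0 emitted=7 chunks_done=0
Byte 10 = 0x0D: mode=DATA_CR remaining=0 emitted=7 chunks_done=0
Byte 11 = 0x0A: mode=SIZE remaining=0 emitted=7 chunks_done=1
Byte 12 = '1': mode=SIZE remaining=0 emitted=7 chunks_done=1
Byte 13 = 0x0D: mode=SIZE_CR remaining=0 emitted=7 chunks_done=1
Byte 14 = 0x0A: mode=DATA remaining=1 emitted=7 chunks_done=1
Byte 15 = 'k': mode=DATA_DONE remaining=0 emitted=8 chunks_done=1
Byte 16 = 0x0D: mode=DATA_CR remaining=0 emitted=8 chunks_done=1
Byte 17 = 0x0A: mode=SIZE remaining=0 emitted=8 chunks_done=2
Byte 18 = '2': mode=SIZE remaining=0 emitted=8 chunks_done=2
Byte 19 = 0x0D: mode=SIZE_CR remaining=0 emitted=8 chunks_done=2
Byte 20 = 0x0A: mode=DATA remaining=2 emitted=8 chunks_done=2
Byte 21 = '2': mode=DATA remaining=1 emitted=9 chunks_done=2
Byte 22 = 'q': mode=DATA_DONE remaining=0 emitted=10 chunks_done=2

Answer: DATA_DONE 0 10 2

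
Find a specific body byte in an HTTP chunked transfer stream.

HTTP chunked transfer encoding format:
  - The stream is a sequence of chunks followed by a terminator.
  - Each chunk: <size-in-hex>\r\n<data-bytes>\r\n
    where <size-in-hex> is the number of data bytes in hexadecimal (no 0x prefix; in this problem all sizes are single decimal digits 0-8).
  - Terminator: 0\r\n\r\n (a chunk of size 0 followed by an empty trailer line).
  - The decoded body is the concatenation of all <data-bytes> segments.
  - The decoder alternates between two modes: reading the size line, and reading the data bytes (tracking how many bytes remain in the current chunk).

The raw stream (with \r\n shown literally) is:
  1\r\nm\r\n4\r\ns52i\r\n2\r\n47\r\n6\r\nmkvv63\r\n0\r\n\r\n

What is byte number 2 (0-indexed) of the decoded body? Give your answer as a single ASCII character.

Answer: 5

Derivation:
Chunk 1: stream[0..1]='1' size=0x1=1, data at stream[3..4]='m' -> body[0..1], body so far='m'
Chunk 2: stream[6..7]='4' size=0x4=4, data at stream[9..13]='s52i' -> body[1..5], body so far='ms52i'
Chunk 3: stream[15..16]='2' size=0x2=2, data at stream[18..20]='47' -> body[5..7], body so far='ms52i47'
Chunk 4: stream[22..23]='6' size=0x6=6, data at stream[25..31]='mkvv63' -> body[7..13], body so far='ms52i47mkvv63'
Chunk 5: stream[33..34]='0' size=0 (terminator). Final body='ms52i47mkvv63' (13 bytes)
Body byte 2 = '5'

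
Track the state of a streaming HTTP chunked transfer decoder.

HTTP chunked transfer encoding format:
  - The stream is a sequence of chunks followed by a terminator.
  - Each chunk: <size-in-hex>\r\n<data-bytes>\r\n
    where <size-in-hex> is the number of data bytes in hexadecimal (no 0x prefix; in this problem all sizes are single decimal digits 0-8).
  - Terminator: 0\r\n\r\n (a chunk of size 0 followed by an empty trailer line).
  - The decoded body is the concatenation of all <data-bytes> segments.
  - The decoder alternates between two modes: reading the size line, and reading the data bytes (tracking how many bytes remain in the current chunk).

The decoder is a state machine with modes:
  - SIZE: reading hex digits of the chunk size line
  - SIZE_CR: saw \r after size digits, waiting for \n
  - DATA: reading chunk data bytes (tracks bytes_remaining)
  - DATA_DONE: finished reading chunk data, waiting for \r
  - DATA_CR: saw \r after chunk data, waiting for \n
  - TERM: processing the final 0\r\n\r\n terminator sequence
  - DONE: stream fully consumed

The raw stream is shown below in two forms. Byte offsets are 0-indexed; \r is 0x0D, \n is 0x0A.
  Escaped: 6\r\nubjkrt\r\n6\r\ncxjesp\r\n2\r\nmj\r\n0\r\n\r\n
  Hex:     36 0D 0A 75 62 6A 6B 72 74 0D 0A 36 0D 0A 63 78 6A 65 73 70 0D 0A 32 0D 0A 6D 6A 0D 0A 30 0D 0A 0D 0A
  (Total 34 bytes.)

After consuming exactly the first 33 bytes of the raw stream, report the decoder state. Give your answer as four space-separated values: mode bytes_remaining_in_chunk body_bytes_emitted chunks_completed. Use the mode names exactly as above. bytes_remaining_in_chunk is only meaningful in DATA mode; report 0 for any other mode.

Answer: TERM 0 14 3

Derivation:
Byte 0 = '6': mode=SIZE remaining=0 emitted=0 chunks_done=0
Byte 1 = 0x0D: mode=SIZE_CR remaining=0 emitted=0 chunks_done=0
Byte 2 = 0x0A: mode=DATA remaining=6 emitted=0 chunks_done=0
Byte 3 = 'u': mode=DATA remaining=5 emitted=1 chunks_done=0
Byte 4 = 'b': mode=DATA remaining=4 emitted=2 chunks_done=0
Byte 5 = 'j': mode=DATA remaining=3 emitted=3 chunks_done=0
Byte 6 = 'k': mode=DATA remaining=2 emitted=4 chunks_done=0
Byte 7 = 'r': mode=DATA remaining=1 emitted=5 chunks_done=0
Byte 8 = 't': mode=DATA_DONE remaining=0 emitted=6 chunks_done=0
Byte 9 = 0x0D: mode=DATA_CR remaining=0 emitted=6 chunks_done=0
Byte 10 = 0x0A: mode=SIZE remaining=0 emitted=6 chunks_done=1
Byte 11 = '6': mode=SIZE remaining=0 emitted=6 chunks_done=1
Byte 12 = 0x0D: mode=SIZE_CR remaining=0 emitted=6 chunks_done=1
Byte 13 = 0x0A: mode=DATA remaining=6 emitted=6 chunks_done=1
Byte 14 = 'c': mode=DATA remaining=5 emitted=7 chunks_done=1
Byte 15 = 'x': mode=DATA remaining=4 emitted=8 chunks_done=1
Byte 16 = 'j': mode=DATA remaining=3 emitted=9 chunks_done=1
Byte 17 = 'e': mode=DATA remaining=2 emitted=10 chunks_done=1
Byte 18 = 's': mode=DATA remaining=1 emitted=11 chunks_done=1
Byte 19 = 'p': mode=DATA_DONE remaining=0 emitted=12 chunks_done=1
Byte 20 = 0x0D: mode=DATA_CR remaining=0 emitted=12 chunks_done=1
Byte 21 = 0x0A: mode=SIZE remaining=0 emitted=12 chunks_done=2
Byte 22 = '2': mode=SIZE remaining=0 emitted=12 chunks_done=2
Byte 23 = 0x0D: mode=SIZE_CR remaining=0 emitted=12 chunks_done=2
Byte 24 = 0x0A: mode=DATA remaining=2 emitted=12 chunks_done=2
Byte 25 = 'm': mode=DATA remaining=1 emitted=13 chunks_done=2
Byte 26 = 'j': mode=DATA_DONE remaining=0 emitted=14 chunks_done=2
Byte 27 = 0x0D: mode=DATA_CR remaining=0 emitted=14 chunks_done=2
Byte 28 = 0x0A: mode=SIZE remaining=0 emitted=14 chunks_done=3
Byte 29 = '0': mode=SIZE remaining=0 emitted=14 chunks_done=3
Byte 30 = 0x0D: mode=SIZE_CR remaining=0 emitted=14 chunks_done=3
Byte 31 = 0x0A: mode=TERM remaining=0 emitted=14 chunks_done=3
Byte 32 = 0x0D: mode=TERM remaining=0 emitted=14 chunks_done=3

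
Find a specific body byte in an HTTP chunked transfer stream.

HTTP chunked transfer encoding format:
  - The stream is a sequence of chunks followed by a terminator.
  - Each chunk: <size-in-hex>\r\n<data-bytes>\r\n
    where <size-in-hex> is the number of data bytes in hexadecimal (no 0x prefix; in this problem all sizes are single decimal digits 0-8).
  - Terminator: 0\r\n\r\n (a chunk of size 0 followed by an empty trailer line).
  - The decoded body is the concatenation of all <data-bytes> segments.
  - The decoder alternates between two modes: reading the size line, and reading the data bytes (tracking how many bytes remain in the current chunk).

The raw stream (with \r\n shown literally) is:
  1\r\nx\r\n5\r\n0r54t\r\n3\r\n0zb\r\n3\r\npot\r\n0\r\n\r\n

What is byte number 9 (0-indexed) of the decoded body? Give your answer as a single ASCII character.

Answer: p

Derivation:
Chunk 1: stream[0..1]='1' size=0x1=1, data at stream[3..4]='x' -> body[0..1], body so far='x'
Chunk 2: stream[6..7]='5' size=0x5=5, data at stream[9..14]='0r54t' -> body[1..6], body so far='x0r54t'
Chunk 3: stream[16..17]='3' size=0x3=3, data at stream[19..22]='0zb' -> body[6..9], body so far='x0r54t0zb'
Chunk 4: stream[24..25]='3' size=0x3=3, data at stream[27..30]='pot' -> body[9..12], body so far='x0r54t0zbpot'
Chunk 5: stream[32..33]='0' size=0 (terminator). Final body='x0r54t0zbpot' (12 bytes)
Body byte 9 = 'p'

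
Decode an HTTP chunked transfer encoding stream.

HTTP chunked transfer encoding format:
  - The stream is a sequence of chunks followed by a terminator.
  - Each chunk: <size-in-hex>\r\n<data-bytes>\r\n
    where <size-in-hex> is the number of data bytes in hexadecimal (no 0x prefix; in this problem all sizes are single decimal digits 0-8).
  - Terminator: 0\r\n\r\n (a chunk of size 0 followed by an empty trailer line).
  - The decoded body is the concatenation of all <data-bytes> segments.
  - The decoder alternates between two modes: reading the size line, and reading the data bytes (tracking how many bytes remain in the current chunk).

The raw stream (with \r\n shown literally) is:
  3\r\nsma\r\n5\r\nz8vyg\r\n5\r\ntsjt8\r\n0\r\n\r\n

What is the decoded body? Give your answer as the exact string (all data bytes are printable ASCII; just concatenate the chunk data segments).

Chunk 1: stream[0..1]='3' size=0x3=3, data at stream[3..6]='sma' -> body[0..3], body so far='sma'
Chunk 2: stream[8..9]='5' size=0x5=5, data at stream[11..16]='z8vyg' -> body[3..8], body so far='smaz8vyg'
Chunk 3: stream[18..19]='5' size=0x5=5, data at stream[21..26]='tsjt8' -> body[8..13], body so far='smaz8vygtsjt8'
Chunk 4: stream[28..29]='0' size=0 (terminator). Final body='smaz8vygtsjt8' (13 bytes)

Answer: smaz8vygtsjt8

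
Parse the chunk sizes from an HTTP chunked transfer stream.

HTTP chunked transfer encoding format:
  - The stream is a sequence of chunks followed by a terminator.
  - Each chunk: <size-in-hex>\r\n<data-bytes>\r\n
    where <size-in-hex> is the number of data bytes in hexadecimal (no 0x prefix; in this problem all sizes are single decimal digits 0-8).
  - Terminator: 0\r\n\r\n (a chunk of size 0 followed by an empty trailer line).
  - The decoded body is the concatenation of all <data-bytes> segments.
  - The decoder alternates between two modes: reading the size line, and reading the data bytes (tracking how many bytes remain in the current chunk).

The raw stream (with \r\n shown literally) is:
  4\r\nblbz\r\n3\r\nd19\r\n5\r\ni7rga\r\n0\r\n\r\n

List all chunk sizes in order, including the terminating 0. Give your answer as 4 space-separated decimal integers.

Answer: 4 3 5 0

Derivation:
Chunk 1: stream[0..1]='4' size=0x4=4, data at stream[3..7]='blbz' -> body[0..4], body so far='blbz'
Chunk 2: stream[9..10]='3' size=0x3=3, data at stream[12..15]='d19' -> body[4..7], body so far='blbzd19'
Chunk 3: stream[17..18]='5' size=0x5=5, data at stream[20..25]='i7rga' -> body[7..12], body so far='blbzd19i7rga'
Chunk 4: stream[27..28]='0' size=0 (terminator). Final body='blbzd19i7rga' (12 bytes)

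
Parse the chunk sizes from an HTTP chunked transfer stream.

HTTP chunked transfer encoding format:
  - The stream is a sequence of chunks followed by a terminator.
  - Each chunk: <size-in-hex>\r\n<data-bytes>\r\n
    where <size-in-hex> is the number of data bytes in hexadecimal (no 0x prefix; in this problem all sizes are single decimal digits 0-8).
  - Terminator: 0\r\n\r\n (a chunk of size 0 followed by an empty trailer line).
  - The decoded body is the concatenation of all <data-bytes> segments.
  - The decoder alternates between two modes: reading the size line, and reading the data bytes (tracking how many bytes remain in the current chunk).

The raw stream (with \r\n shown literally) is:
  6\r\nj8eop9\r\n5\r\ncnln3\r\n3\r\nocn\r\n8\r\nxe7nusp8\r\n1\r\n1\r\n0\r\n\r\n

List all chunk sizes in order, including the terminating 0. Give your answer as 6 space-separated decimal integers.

Chunk 1: stream[0..1]='6' size=0x6=6, data at stream[3..9]='j8eop9' -> body[0..6], body so far='j8eop9'
Chunk 2: stream[11..12]='5' size=0x5=5, data at stream[14..19]='cnln3' -> body[6..11], body so far='j8eop9cnln3'
Chunk 3: stream[21..22]='3' size=0x3=3, data at stream[24..27]='ocn' -> body[11..14], body so far='j8eop9cnln3ocn'
Chunk 4: stream[29..30]='8' size=0x8=8, data at stream[32..40]='xe7nusp8' -> body[14..22], body so far='j8eop9cnln3ocnxe7nusp8'
Chunk 5: stream[42..43]='1' size=0x1=1, data at stream[45..46]='1' -> body[22..23], body so far='j8eop9cnln3ocnxe7nusp81'
Chunk 6: stream[48..49]='0' size=0 (terminator). Final body='j8eop9cnln3ocnxe7nusp81' (23 bytes)

Answer: 6 5 3 8 1 0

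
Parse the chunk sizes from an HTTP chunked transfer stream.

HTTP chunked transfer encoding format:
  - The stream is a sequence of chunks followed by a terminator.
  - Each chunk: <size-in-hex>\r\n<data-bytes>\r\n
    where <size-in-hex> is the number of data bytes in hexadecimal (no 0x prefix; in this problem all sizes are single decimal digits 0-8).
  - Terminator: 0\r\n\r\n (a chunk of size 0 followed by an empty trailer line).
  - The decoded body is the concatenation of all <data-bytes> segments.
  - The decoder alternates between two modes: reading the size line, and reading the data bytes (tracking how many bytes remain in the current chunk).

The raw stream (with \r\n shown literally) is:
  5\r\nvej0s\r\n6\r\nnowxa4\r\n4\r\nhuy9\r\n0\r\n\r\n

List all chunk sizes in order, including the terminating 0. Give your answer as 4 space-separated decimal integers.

Chunk 1: stream[0..1]='5' size=0x5=5, data at stream[3..8]='vej0s' -> body[0..5], body so far='vej0s'
Chunk 2: stream[10..11]='6' size=0x6=6, data at stream[13..19]='nowxa4' -> body[5..11], body so far='vej0snowxa4'
Chunk 3: stream[21..22]='4' size=0x4=4, data at stream[24..28]='huy9' -> body[11..15], body so far='vej0snowxa4huy9'
Chunk 4: stream[30..31]='0' size=0 (terminator). Final body='vej0snowxa4huy9' (15 bytes)

Answer: 5 6 4 0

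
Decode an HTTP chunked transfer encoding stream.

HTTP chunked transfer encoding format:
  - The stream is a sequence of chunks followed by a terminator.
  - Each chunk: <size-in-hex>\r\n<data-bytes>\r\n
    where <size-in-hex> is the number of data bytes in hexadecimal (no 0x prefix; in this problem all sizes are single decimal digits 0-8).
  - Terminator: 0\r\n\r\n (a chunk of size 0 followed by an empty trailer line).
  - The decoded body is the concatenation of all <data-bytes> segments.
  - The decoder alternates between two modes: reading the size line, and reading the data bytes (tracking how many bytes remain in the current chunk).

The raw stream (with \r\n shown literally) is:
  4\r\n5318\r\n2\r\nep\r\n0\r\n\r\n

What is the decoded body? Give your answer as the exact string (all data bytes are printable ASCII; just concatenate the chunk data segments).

Answer: 5318ep

Derivation:
Chunk 1: stream[0..1]='4' size=0x4=4, data at stream[3..7]='5318' -> body[0..4], body so far='5318'
Chunk 2: stream[9..10]='2' size=0x2=2, data at stream[12..14]='ep' -> body[4..6], body so far='5318ep'
Chunk 3: stream[16..17]='0' size=0 (terminator). Final body='5318ep' (6 bytes)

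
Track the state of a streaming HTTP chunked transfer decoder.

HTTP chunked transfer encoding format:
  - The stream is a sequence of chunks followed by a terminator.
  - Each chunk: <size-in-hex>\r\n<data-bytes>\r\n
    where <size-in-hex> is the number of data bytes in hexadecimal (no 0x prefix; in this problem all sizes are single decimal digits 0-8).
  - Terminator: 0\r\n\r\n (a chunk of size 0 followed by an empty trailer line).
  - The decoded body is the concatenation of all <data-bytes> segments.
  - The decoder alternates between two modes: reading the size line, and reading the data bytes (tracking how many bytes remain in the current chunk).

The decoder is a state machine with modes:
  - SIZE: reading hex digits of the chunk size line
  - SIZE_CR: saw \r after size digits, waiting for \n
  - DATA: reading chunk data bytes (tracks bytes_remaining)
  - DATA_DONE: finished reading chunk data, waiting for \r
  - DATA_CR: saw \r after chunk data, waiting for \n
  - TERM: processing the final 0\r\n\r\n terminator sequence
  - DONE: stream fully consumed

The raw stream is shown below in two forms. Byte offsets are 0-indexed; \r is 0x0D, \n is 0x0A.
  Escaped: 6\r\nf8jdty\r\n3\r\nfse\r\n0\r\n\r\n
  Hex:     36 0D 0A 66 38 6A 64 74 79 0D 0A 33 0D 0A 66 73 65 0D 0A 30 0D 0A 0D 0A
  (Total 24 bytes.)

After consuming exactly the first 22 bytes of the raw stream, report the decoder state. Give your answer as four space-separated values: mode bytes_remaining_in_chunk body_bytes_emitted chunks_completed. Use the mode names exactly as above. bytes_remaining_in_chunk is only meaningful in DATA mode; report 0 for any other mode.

Answer: TERM 0 9 2

Derivation:
Byte 0 = '6': mode=SIZE remaining=0 emitted=0 chunks_done=0
Byte 1 = 0x0D: mode=SIZE_CR remaining=0 emitted=0 chunks_done=0
Byte 2 = 0x0A: mode=DATA remaining=6 emitted=0 chunks_done=0
Byte 3 = 'f': mode=DATA remaining=5 emitted=1 chunks_done=0
Byte 4 = '8': mode=DATA remaining=4 emitted=2 chunks_done=0
Byte 5 = 'j': mode=DATA remaining=3 emitted=3 chunks_done=0
Byte 6 = 'd': mode=DATA remaining=2 emitted=4 chunks_done=0
Byte 7 = 't': mode=DATA remaining=1 emitted=5 chunks_done=0
Byte 8 = 'y': mode=DATA_DONE remaining=0 emitted=6 chunks_done=0
Byte 9 = 0x0D: mode=DATA_CR remaining=0 emitted=6 chunks_done=0
Byte 10 = 0x0A: mode=SIZE remaining=0 emitted=6 chunks_done=1
Byte 11 = '3': mode=SIZE remaining=0 emitted=6 chunks_done=1
Byte 12 = 0x0D: mode=SIZE_CR remaining=0 emitted=6 chunks_done=1
Byte 13 = 0x0A: mode=DATA remaining=3 emitted=6 chunks_done=1
Byte 14 = 'f': mode=DATA remaining=2 emitted=7 chunks_done=1
Byte 15 = 's': mode=DATA remaining=1 emitted=8 chunks_done=1
Byte 16 = 'e': mode=DATA_DONE remaining=0 emitted=9 chunks_done=1
Byte 17 = 0x0D: mode=DATA_CR remaining=0 emitted=9 chunks_done=1
Byte 18 = 0x0A: mode=SIZE remaining=0 emitted=9 chunks_done=2
Byte 19 = '0': mode=SIZE remaining=0 emitted=9 chunks_done=2
Byte 20 = 0x0D: mode=SIZE_CR remaining=0 emitted=9 chunks_done=2
Byte 21 = 0x0A: mode=TERM remaining=0 emitted=9 chunks_done=2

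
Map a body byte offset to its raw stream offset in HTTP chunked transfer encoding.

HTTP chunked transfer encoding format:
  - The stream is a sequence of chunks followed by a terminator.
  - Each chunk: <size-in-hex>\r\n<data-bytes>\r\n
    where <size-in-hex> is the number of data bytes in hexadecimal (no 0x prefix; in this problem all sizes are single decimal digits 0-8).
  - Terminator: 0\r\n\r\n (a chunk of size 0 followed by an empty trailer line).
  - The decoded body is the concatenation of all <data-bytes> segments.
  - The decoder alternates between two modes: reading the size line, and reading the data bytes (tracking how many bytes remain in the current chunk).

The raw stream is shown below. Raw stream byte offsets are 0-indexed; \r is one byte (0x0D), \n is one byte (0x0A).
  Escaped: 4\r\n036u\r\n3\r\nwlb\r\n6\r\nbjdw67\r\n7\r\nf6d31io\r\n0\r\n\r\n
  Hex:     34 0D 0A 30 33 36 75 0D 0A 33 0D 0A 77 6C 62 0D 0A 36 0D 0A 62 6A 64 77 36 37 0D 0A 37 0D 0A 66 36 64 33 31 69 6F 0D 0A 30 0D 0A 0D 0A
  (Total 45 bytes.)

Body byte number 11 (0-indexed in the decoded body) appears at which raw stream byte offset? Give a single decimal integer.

Answer: 24

Derivation:
Chunk 1: stream[0..1]='4' size=0x4=4, data at stream[3..7]='036u' -> body[0..4], body so far='036u'
Chunk 2: stream[9..10]='3' size=0x3=3, data at stream[12..15]='wlb' -> body[4..7], body so far='036uwlb'
Chunk 3: stream[17..18]='6' size=0x6=6, data at stream[20..26]='bjdw67' -> body[7..13], body so far='036uwlbbjdw67'
Chunk 4: stream[28..29]='7' size=0x7=7, data at stream[31..38]='f6d31io' -> body[13..20], body so far='036uwlbbjdw67f6d31io'
Chunk 5: stream[40..41]='0' size=0 (terminator). Final body='036uwlbbjdw67f6d31io' (20 bytes)
Body byte 11 at stream offset 24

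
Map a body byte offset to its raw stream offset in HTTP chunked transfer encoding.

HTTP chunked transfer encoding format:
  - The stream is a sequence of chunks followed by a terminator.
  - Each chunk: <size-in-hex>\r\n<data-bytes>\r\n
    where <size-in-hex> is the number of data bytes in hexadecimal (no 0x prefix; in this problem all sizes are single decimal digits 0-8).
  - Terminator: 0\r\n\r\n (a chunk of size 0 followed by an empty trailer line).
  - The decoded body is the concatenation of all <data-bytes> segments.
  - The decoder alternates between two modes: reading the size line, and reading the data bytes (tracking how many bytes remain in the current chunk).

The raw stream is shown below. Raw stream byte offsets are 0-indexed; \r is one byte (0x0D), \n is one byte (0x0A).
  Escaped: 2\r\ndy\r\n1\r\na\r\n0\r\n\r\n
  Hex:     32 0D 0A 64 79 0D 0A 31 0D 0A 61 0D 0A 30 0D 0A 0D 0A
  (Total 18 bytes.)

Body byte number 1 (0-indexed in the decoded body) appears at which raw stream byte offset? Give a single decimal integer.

Answer: 4

Derivation:
Chunk 1: stream[0..1]='2' size=0x2=2, data at stream[3..5]='dy' -> body[0..2], body so far='dy'
Chunk 2: stream[7..8]='1' size=0x1=1, data at stream[10..11]='a' -> body[2..3], body so far='dya'
Chunk 3: stream[13..14]='0' size=0 (terminator). Final body='dya' (3 bytes)
Body byte 1 at stream offset 4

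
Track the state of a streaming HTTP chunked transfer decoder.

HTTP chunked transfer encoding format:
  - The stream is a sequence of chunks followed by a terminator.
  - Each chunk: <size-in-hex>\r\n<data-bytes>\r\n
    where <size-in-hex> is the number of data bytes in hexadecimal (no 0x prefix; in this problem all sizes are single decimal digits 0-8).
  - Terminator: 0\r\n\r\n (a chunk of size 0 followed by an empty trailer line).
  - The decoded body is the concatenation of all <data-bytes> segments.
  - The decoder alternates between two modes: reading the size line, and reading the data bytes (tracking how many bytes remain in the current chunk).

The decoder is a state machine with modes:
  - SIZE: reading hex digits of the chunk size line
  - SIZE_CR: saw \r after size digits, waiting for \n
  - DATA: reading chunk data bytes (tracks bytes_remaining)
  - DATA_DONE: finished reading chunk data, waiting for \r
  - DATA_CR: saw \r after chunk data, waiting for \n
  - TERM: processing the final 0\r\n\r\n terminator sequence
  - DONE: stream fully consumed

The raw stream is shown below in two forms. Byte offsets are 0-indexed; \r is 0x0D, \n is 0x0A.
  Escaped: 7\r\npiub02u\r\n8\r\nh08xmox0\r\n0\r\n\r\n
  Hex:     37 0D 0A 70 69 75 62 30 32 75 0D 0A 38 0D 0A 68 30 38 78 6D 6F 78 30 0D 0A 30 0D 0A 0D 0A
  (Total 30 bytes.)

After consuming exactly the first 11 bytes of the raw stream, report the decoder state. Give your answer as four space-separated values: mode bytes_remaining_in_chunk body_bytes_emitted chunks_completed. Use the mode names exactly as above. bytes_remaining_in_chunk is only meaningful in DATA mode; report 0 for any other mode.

Answer: DATA_CR 0 7 0

Derivation:
Byte 0 = '7': mode=SIZE remaining=0 emitted=0 chunks_done=0
Byte 1 = 0x0D: mode=SIZE_CR remaining=0 emitted=0 chunks_done=0
Byte 2 = 0x0A: mode=DATA remaining=7 emitted=0 chunks_done=0
Byte 3 = 'p': mode=DATA remaining=6 emitted=1 chunks_done=0
Byte 4 = 'i': mode=DATA remaining=5 emitted=2 chunks_done=0
Byte 5 = 'u': mode=DATA remaining=4 emitted=3 chunks_done=0
Byte 6 = 'b': mode=DATA remaining=3 emitted=4 chunks_done=0
Byte 7 = '0': mode=DATA remaining=2 emitted=5 chunks_done=0
Byte 8 = '2': mode=DATA remaining=1 emitted=6 chunks_done=0
Byte 9 = 'u': mode=DATA_DONE remaining=0 emitted=7 chunks_done=0
Byte 10 = 0x0D: mode=DATA_CR remaining=0 emitted=7 chunks_done=0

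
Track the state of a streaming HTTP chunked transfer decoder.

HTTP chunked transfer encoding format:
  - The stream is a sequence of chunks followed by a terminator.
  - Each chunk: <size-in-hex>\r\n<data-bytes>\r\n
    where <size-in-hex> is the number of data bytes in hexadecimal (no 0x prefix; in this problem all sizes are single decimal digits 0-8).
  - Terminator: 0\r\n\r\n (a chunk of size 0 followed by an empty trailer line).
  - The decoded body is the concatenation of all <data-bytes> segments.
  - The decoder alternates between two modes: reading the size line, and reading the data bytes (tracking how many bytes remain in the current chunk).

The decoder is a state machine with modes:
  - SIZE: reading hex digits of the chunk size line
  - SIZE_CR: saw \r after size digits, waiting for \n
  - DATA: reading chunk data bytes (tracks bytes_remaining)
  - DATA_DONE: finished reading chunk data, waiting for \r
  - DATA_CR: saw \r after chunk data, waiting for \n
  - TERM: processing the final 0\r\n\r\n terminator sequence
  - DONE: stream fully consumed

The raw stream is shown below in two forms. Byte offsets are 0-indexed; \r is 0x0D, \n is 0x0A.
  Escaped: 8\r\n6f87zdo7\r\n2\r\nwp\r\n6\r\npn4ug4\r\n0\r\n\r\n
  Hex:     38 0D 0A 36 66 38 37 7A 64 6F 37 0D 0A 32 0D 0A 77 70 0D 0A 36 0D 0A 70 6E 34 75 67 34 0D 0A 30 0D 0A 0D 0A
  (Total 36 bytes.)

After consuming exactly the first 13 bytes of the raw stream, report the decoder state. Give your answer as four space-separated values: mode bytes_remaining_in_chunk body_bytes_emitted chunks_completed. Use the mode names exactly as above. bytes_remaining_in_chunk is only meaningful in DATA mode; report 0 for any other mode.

Byte 0 = '8': mode=SIZE remaining=0 emitted=0 chunks_done=0
Byte 1 = 0x0D: mode=SIZE_CR remaining=0 emitted=0 chunks_done=0
Byte 2 = 0x0A: mode=DATA remaining=8 emitted=0 chunks_done=0
Byte 3 = '6': mode=DATA remaining=7 emitted=1 chunks_done=0
Byte 4 = 'f': mode=DATA remaining=6 emitted=2 chunks_done=0
Byte 5 = '8': mode=DATA remaining=5 emitted=3 chunks_done=0
Byte 6 = '7': mode=DATA remaining=4 emitted=4 chunks_done=0
Byte 7 = 'z': mode=DATA remaining=3 emitted=5 chunks_done=0
Byte 8 = 'd': mode=DATA remaining=2 emitted=6 chunks_done=0
Byte 9 = 'o': mode=DATA remaining=1 emitted=7 chunks_done=0
Byte 10 = '7': mode=DATA_DONE remaining=0 emitted=8 chunks_done=0
Byte 11 = 0x0D: mode=DATA_CR remaining=0 emitted=8 chunks_done=0
Byte 12 = 0x0A: mode=SIZE remaining=0 emitted=8 chunks_done=1

Answer: SIZE 0 8 1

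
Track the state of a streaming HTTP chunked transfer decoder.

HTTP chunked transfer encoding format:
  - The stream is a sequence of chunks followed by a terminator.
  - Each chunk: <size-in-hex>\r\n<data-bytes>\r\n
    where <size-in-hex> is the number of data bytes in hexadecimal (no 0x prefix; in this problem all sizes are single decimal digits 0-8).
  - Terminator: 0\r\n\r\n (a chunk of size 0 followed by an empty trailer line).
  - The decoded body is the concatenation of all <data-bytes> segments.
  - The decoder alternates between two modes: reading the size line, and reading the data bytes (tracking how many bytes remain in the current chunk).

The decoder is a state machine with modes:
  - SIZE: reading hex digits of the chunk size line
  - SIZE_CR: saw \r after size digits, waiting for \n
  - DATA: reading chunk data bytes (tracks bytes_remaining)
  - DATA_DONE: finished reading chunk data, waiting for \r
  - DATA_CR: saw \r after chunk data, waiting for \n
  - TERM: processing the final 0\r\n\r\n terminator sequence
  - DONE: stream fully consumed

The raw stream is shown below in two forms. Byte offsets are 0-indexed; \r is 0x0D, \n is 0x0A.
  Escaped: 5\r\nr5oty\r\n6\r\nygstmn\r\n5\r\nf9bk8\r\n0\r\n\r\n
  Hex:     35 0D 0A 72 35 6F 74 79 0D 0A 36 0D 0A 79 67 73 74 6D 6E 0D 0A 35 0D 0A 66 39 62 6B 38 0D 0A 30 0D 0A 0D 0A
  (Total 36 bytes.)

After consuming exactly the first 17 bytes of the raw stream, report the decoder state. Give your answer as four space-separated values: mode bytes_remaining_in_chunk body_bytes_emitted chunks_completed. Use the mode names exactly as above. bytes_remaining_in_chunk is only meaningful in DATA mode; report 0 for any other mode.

Answer: DATA 2 9 1

Derivation:
Byte 0 = '5': mode=SIZE remaining=0 emitted=0 chunks_done=0
Byte 1 = 0x0D: mode=SIZE_CR remaining=0 emitted=0 chunks_done=0
Byte 2 = 0x0A: mode=DATA remaining=5 emitted=0 chunks_done=0
Byte 3 = 'r': mode=DATA remaining=4 emitted=1 chunks_done=0
Byte 4 = '5': mode=DATA remaining=3 emitted=2 chunks_done=0
Byte 5 = 'o': mode=DATA remaining=2 emitted=3 chunks_done=0
Byte 6 = 't': mode=DATA remaining=1 emitted=4 chunks_done=0
Byte 7 = 'y': mode=DATA_DONE remaining=0 emitted=5 chunks_done=0
Byte 8 = 0x0D: mode=DATA_CR remaining=0 emitted=5 chunks_done=0
Byte 9 = 0x0A: mode=SIZE remaining=0 emitted=5 chunks_done=1
Byte 10 = '6': mode=SIZE remaining=0 emitted=5 chunks_done=1
Byte 11 = 0x0D: mode=SIZE_CR remaining=0 emitted=5 chunks_done=1
Byte 12 = 0x0A: mode=DATA remaining=6 emitted=5 chunks_done=1
Byte 13 = 'y': mode=DATA remaining=5 emitted=6 chunks_done=1
Byte 14 = 'g': mode=DATA remaining=4 emitted=7 chunks_done=1
Byte 15 = 's': mode=DATA remaining=3 emitted=8 chunks_done=1
Byte 16 = 't': mode=DATA remaining=2 emitted=9 chunks_done=1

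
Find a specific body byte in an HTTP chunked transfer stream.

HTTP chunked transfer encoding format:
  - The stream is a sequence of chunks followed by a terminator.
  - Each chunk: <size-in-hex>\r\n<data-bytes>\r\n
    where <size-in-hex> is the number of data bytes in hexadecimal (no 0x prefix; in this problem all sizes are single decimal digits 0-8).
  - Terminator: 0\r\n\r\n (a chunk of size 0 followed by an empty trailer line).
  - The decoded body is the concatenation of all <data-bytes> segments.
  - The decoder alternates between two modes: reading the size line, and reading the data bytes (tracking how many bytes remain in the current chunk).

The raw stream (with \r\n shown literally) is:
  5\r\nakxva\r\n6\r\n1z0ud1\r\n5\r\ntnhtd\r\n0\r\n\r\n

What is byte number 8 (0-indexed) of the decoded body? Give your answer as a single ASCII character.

Answer: u

Derivation:
Chunk 1: stream[0..1]='5' size=0x5=5, data at stream[3..8]='akxva' -> body[0..5], body so far='akxva'
Chunk 2: stream[10..11]='6' size=0x6=6, data at stream[13..19]='1z0ud1' -> body[5..11], body so far='akxva1z0ud1'
Chunk 3: stream[21..22]='5' size=0x5=5, data at stream[24..29]='tnhtd' -> body[11..16], body so far='akxva1z0ud1tnhtd'
Chunk 4: stream[31..32]='0' size=0 (terminator). Final body='akxva1z0ud1tnhtd' (16 bytes)
Body byte 8 = 'u'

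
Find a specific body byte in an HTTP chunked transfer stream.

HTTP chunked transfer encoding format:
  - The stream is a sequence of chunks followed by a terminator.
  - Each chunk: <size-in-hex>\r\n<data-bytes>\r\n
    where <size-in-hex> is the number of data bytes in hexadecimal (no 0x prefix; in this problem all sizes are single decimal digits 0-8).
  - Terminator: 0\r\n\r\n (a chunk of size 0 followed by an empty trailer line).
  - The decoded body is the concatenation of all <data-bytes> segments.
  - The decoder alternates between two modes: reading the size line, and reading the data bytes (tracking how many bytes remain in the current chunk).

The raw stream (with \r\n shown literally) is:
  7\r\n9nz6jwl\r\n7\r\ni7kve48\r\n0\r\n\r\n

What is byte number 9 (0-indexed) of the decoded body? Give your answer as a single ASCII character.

Answer: k

Derivation:
Chunk 1: stream[0..1]='7' size=0x7=7, data at stream[3..10]='9nz6jwl' -> body[0..7], body so far='9nz6jwl'
Chunk 2: stream[12..13]='7' size=0x7=7, data at stream[15..22]='i7kve48' -> body[7..14], body so far='9nz6jwli7kve48'
Chunk 3: stream[24..25]='0' size=0 (terminator). Final body='9nz6jwli7kve48' (14 bytes)
Body byte 9 = 'k'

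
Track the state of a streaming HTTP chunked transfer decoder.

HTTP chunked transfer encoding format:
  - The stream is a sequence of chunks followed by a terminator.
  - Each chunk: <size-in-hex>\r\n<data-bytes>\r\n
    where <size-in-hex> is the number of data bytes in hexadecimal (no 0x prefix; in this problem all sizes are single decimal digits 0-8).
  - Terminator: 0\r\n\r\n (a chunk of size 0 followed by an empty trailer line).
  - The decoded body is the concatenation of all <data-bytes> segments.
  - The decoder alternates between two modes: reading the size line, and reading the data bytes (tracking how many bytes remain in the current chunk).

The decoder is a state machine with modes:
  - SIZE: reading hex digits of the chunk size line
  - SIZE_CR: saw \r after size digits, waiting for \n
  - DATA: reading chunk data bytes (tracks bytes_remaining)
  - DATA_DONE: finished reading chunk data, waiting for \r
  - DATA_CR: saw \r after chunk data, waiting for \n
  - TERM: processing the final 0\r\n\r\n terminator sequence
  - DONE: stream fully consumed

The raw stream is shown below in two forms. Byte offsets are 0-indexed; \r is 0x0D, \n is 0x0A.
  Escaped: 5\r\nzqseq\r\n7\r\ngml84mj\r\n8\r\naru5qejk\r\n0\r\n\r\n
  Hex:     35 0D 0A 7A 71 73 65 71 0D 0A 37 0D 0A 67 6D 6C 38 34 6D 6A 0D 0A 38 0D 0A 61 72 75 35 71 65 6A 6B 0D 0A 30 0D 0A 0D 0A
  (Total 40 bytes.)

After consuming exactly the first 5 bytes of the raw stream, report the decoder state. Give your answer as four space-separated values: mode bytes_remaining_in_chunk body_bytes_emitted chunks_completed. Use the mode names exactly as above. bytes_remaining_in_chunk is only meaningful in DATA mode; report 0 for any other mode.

Byte 0 = '5': mode=SIZE remaining=0 emitted=0 chunks_done=0
Byte 1 = 0x0D: mode=SIZE_CR remaining=0 emitted=0 chunks_done=0
Byte 2 = 0x0A: mode=DATA remaining=5 emitted=0 chunks_done=0
Byte 3 = 'z': mode=DATA remaining=4 emitted=1 chunks_done=0
Byte 4 = 'q': mode=DATA remaining=3 emitted=2 chunks_done=0

Answer: DATA 3 2 0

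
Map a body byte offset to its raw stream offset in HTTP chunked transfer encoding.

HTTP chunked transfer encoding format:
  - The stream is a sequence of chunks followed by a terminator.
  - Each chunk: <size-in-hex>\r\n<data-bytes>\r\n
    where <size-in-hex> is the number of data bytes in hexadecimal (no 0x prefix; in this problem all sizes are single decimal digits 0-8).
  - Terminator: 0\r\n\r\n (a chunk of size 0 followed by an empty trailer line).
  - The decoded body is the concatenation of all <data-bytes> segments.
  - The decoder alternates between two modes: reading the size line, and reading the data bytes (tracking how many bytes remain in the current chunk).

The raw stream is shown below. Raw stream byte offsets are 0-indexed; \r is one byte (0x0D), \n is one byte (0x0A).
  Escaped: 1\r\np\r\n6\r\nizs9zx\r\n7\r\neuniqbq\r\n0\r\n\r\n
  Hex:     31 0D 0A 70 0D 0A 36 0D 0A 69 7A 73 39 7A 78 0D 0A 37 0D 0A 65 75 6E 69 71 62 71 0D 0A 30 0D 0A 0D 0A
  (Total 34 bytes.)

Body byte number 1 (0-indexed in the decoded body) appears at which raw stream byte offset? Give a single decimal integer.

Chunk 1: stream[0..1]='1' size=0x1=1, data at stream[3..4]='p' -> body[0..1], body so far='p'
Chunk 2: stream[6..7]='6' size=0x6=6, data at stream[9..15]='izs9zx' -> body[1..7], body so far='pizs9zx'
Chunk 3: stream[17..18]='7' size=0x7=7, data at stream[20..27]='euniqbq' -> body[7..14], body so far='pizs9zxeuniqbq'
Chunk 4: stream[29..30]='0' size=0 (terminator). Final body='pizs9zxeuniqbq' (14 bytes)
Body byte 1 at stream offset 9

Answer: 9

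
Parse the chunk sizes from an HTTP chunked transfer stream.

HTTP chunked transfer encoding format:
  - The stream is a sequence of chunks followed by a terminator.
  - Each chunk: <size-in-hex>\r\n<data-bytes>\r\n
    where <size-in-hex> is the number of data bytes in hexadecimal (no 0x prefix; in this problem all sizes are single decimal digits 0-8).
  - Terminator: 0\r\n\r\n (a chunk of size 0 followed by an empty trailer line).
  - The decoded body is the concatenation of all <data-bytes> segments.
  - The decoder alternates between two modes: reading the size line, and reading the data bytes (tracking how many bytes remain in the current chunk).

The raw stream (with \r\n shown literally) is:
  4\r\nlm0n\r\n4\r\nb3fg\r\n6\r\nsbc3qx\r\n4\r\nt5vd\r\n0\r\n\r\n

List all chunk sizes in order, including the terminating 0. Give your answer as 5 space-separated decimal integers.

Chunk 1: stream[0..1]='4' size=0x4=4, data at stream[3..7]='lm0n' -> body[0..4], body so far='lm0n'
Chunk 2: stream[9..10]='4' size=0x4=4, data at stream[12..16]='b3fg' -> body[4..8], body so far='lm0nb3fg'
Chunk 3: stream[18..19]='6' size=0x6=6, data at stream[21..27]='sbc3qx' -> body[8..14], body so far='lm0nb3fgsbc3qx'
Chunk 4: stream[29..30]='4' size=0x4=4, data at stream[32..36]='t5vd' -> body[14..18], body so far='lm0nb3fgsbc3qxt5vd'
Chunk 5: stream[38..39]='0' size=0 (terminator). Final body='lm0nb3fgsbc3qxt5vd' (18 bytes)

Answer: 4 4 6 4 0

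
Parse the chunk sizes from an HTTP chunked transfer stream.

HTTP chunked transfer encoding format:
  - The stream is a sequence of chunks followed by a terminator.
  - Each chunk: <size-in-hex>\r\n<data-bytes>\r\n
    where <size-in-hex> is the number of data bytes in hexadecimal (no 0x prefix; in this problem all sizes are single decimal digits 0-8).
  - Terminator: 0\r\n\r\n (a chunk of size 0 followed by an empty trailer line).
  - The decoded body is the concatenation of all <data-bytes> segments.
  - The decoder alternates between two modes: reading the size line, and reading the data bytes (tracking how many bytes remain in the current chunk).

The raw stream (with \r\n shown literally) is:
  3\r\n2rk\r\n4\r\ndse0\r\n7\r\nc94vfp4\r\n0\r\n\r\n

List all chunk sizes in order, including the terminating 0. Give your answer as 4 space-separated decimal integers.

Answer: 3 4 7 0

Derivation:
Chunk 1: stream[0..1]='3' size=0x3=3, data at stream[3..6]='2rk' -> body[0..3], body so far='2rk'
Chunk 2: stream[8..9]='4' size=0x4=4, data at stream[11..15]='dse0' -> body[3..7], body so far='2rkdse0'
Chunk 3: stream[17..18]='7' size=0x7=7, data at stream[20..27]='c94vfp4' -> body[7..14], body so far='2rkdse0c94vfp4'
Chunk 4: stream[29..30]='0' size=0 (terminator). Final body='2rkdse0c94vfp4' (14 bytes)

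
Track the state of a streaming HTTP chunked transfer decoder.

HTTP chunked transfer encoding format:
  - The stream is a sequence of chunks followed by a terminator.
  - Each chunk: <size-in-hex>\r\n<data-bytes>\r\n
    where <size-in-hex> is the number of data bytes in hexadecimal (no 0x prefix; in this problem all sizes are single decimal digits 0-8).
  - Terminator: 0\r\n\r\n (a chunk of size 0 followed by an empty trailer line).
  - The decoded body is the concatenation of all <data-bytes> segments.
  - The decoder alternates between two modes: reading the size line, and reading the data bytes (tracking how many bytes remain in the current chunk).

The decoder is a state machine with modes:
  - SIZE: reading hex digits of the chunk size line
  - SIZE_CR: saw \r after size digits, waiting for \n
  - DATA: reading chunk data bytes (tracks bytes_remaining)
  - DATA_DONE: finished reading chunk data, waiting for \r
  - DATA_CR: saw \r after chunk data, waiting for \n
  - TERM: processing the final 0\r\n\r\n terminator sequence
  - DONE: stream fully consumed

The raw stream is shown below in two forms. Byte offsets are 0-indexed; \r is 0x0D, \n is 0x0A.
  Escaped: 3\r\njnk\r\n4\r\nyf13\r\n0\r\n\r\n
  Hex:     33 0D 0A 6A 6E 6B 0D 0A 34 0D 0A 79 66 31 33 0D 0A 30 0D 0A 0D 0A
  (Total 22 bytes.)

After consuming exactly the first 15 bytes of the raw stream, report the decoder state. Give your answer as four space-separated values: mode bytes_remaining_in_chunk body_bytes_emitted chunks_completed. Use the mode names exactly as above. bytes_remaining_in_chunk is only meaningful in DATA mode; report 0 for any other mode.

Byte 0 = '3': mode=SIZE remaining=0 emitted=0 chunks_done=0
Byte 1 = 0x0D: mode=SIZE_CR remaining=0 emitted=0 chunks_done=0
Byte 2 = 0x0A: mode=DATA remaining=3 emitted=0 chunks_done=0
Byte 3 = 'j': mode=DATA remaining=2 emitted=1 chunks_done=0
Byte 4 = 'n': mode=DATA remaining=1 emitted=2 chunks_done=0
Byte 5 = 'k': mode=DATA_DONE remaining=0 emitted=3 chunks_done=0
Byte 6 = 0x0D: mode=DATA_CR remaining=0 emitted=3 chunks_done=0
Byte 7 = 0x0A: mode=SIZE remaining=0 emitted=3 chunks_done=1
Byte 8 = '4': mode=SIZE remaining=0 emitted=3 chunks_done=1
Byte 9 = 0x0D: mode=SIZE_CR remaining=0 emitted=3 chunks_done=1
Byte 10 = 0x0A: mode=DATA remaining=4 emitted=3 chunks_done=1
Byte 11 = 'y': mode=DATA remaining=3 emitted=4 chunks_done=1
Byte 12 = 'f': mode=DATA remaining=2 emitted=5 chunks_done=1
Byte 13 = '1': mode=DATA remaining=1 emitted=6 chunks_done=1
Byte 14 = '3': mode=DATA_DONE remaining=0 emitted=7 chunks_done=1

Answer: DATA_DONE 0 7 1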